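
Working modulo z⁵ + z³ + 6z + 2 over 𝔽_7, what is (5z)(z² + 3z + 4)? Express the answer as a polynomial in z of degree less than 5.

Multiply in 𝔽_7[z]: (5z)·(z² + 3z + 4) = 5z³ + z² + 6z.
Reduced: 5z³ + z² + 6z.

5z^3 + z^2 + 6z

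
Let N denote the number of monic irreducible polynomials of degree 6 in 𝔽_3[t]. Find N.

Gauss's count: N_{3}(6) = (1/6) Σ_{d|6} μ(6/d)·3^d.
Divisors of 6: 1, 2, 3, 6; μ(6/d) for each: 1, -1, -1, 1.
Σ = 3^1 − 3^2 − 3^3 + 3^6 = 696.
N = 696/6 = 116.

116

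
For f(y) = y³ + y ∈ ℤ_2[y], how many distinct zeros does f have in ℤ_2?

Evaluate at each of the 2 elements of ℤ_2:
f(0) = 0 → root; f(1) = 0 → root.
Roots: {0, 1}.

2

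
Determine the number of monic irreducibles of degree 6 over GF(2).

The number of monic irreducibles of degree 6 over GF(2) is (1/6)·Σ_{d∣6} μ(6/d) 2^d.
Divisors of 6: 1, 2, 3, 6; μ(6/d) for each: 1, -1, -1, 1.
Σ = 2^1 − 2^2 − 2^3 + 2^6 = 54.
N = 54/6 = 9.

9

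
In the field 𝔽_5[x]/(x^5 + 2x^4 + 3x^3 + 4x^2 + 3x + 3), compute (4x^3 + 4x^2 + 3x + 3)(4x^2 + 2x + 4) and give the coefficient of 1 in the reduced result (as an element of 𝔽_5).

4

Multiply in 𝔽_5[x]: (4x^3 + 4x^2 + 3x + 3)·(4x^2 + 2x + 4) = x^5 + 4x^4 + x^3 + 4x^2 + 3x + 2.
Reduce using x^5 ≡ 3x^4 + 2x^3 + x^2 + 2x + 2 (mod x^5 + 2x^4 + 3x^3 + 4x^2 + 3x + 3).
Reduced: 2x^4 + 3x^3 + 4.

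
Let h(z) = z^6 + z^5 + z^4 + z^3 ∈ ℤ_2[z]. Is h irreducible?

No

Check for roots in ℤ_2: h(0) = 0 → root; h(1) = 0 → root.
h(0) = 0, so (z) divides h(z); h is reducible.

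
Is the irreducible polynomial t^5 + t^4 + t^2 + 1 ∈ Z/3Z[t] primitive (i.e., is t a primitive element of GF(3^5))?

Yes

Write f(t) = t^5 + t^4 + t^2 + 1.
|GF(3^5)^×| = 3^5 − 1 = 242. Prime factorization: 242 = 2·11^2.
f is primitive ⇔ t has order 242 in GF(3)[t]/(f), i.e. t^(242/q) ≠ 1 for each prime q | 242.
t^(121) mod f = 2.
t^(22) mod f = t^4 + 2t^3 + 2t^2.
None equal 1, so t has full order 242; f is primitive.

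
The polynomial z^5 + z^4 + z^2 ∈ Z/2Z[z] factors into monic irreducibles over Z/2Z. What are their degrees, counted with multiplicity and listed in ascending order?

1, 1, 3

Write f(z) = z^5 + z^4 + z^2.
Roots in Z/2Z: f(0) = 0 → root; f(1) = 1.
Linear factors from roots: (z).
Complete factorization: f(z) = (z)^2·(z^3 + z^2 + 1).
Factor degrees with multiplicity: 1 + 1 + 3 = 5.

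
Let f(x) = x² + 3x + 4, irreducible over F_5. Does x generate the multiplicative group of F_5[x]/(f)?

|GF(5^2)^×| = 5^2 − 1 = 24. Prime factorization: 24 = 2^3·3.
f is primitive ⇔ x has order 24 in GF(5)[x]/(f), i.e. x^(24/q) ≠ 1 for each prime q | 24.
x^(12) mod f = 1
x^(8) mod f = 3x + 4.
Since x^(12) = 1, the order of x divides 12 < 24; not primitive.

No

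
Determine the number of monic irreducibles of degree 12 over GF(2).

Gauss's count: N_{2}(12) = (1/12) Σ_{d|12} μ(12/d)·2^d.
Divisors of 12: 1, 2, 3, 4, 6, 12; μ(12/d) for each: 0, 1, 0, -1, -1, 1.
Σ = 2^2 − 2^4 − 2^6 + 2^12 = 4020.
N = 4020/12 = 335.

335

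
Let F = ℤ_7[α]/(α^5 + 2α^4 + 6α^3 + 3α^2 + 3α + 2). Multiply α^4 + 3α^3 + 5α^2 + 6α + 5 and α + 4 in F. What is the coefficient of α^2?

Multiply in ℤ_7[α]: (α^4 + 3α^3 + 5α^2 + 6α + 5)·(α + 4) = α^5 + 3α^3 + 5α^2 + α + 6.
Reduce using α^5 ≡ 5α^4 + α^3 + 4α^2 + 4α + 5 (mod α^5 + 2α^4 + 6α^3 + 3α^2 + 3α + 2).
Reduced: 5α^4 + 4α^3 + 2α^2 + 5α + 4.

2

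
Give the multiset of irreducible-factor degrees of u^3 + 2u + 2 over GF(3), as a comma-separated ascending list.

3

Write f(u) = u^3 + 2u + 2.
Roots in GF(3): f(0) = 2; f(1) = 2; f(2) = 2.
Complete factorization: f(u) = (u^3 + 2u + 2).
Factor degrees with multiplicity: 3 = 3.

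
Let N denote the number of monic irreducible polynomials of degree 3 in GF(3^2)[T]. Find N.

240

By the necklace-counting formula, N_9(3) = (1/3) Σ_{d|3} μ(3/d)·9^d.
Divisors of 3: 1, 3; μ(3/d) for each: -1, 1.
Σ = − 9^1 + 9^3 = 720.
N = 720/3 = 240.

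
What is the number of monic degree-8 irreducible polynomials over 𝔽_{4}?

x^(4^8) − x is the product of all monic irreducibles of degree dividing 8; Möbius inversion gives N = (1/8) Σ μ(8/d)·4^d.
Divisors of 8: 1, 2, 4, 8; μ(8/d) for each: 0, 0, -1, 1.
Σ = − 4^4 + 4^8 = 65280.
N = 65280/8 = 8160.

8160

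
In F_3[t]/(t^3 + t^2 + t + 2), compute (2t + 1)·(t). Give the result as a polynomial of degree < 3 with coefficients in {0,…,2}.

Multiply in F_3[t]: (2t + 1)·(t) = 2t^2 + t.
Reduced: 2t^2 + t.

2t^2 + t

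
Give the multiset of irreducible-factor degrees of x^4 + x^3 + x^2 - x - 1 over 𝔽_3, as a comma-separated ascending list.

Write g(x) = x^4 + x^3 + x^2 - x - 1.
Roots in 𝔽_3: g(0) = 2; g(1) = 1; g(2) = 1.
Complete factorization: g(x) = (x^4 + x^3 + x^2 - x - 1).
Factor degrees with multiplicity: 4 = 4.

4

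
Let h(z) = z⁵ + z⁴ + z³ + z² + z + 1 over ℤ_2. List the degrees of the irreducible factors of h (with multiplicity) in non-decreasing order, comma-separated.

Roots in ℤ_2: h(0) = 1; h(1) = 0 → root.
Linear factors from roots: (z + 1).
Complete factorization: h(z) = (z + 1)·(z² + z + 1)^2.
Factor degrees with multiplicity: 1 + 2 + 2 = 5.

1, 2, 2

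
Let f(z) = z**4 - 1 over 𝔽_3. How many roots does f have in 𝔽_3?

2

Evaluate at each of the 3 elements of 𝔽_3:
f(0) = 2; f(1) = 0 → root; f(2) = 0 → root.
Roots: {1, 2}.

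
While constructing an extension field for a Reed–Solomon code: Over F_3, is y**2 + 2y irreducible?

Write f(y) = y**2 + 2y.
Check for roots in F_3: f(0) = 0 → root; f(1) = 0 → root; f(2) = 2.
f(0) = 0, so (y) divides f(y); f is reducible.

No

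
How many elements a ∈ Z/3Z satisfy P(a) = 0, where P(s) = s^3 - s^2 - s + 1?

2

Evaluate at each of the 3 elements of Z/3Z:
P(0) = 1; P(1) = 0 → root; P(2) = 0 → root.
Roots: {1, 2}.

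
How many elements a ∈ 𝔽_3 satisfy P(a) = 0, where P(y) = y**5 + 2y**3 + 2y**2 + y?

Evaluate at each of the 3 elements of 𝔽_3:
P(0) = 0 → root; P(1) = 0 → root; P(2) = 1.
Roots: {0, 1}.

2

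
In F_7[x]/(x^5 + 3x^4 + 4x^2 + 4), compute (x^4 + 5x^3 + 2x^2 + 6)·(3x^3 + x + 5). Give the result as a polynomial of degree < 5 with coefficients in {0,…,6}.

3x^4 + 3x + 4

Multiply in F_7[x]: (x^4 + 5x^3 + 2x^2 + 6)·(3x^3 + x + 5) = 3x^7 + x^6 + 3x^4 + 3x^3 + 3x^2 + 6x + 2.
Reduce using x^5 ≡ 4x^4 + 3x^2 + 3 (mod x^5 + 3x^4 + 4x^2 + 4).
Reduced: 3x^4 + 3x + 4.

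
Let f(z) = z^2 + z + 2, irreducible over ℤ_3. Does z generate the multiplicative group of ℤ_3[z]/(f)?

|GF(3^2)^×| = 3^2 − 1 = 8. Prime factorization: 8 = 2^3.
f is primitive ⇔ z has order 8 in GF(3)[z]/(f), i.e. z^(8/q) ≠ 1 for each prime q | 8.
z^(4) mod f = 2.
None equal 1, so z has full order 8; f is primitive.

Yes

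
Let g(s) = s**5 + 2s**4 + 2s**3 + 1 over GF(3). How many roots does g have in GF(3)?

Evaluate at each of the 3 elements of GF(3):
g(0) = 1; g(1) = 0 → root; g(2) = 0 → root.
Roots: {1, 2}.

2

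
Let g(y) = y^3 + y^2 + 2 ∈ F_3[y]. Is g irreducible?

Check for roots in F_3: g(0) = 2; g(1) = 1; g(2) = 2.
No roots. A degree-3 polynomial over a field with no linear factor is irreducible.

Yes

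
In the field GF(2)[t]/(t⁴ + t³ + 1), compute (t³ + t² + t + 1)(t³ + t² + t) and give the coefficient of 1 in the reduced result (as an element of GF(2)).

0

Multiply in GF(2)[t]: (t³ + t² + t + 1)·(t³ + t² + t) = t⁶ + t⁴ + t³ + t.
Reduce using t⁴ ≡ t³ + 1 (mod t⁴ + t³ + 1).
Reduced: t³ + t².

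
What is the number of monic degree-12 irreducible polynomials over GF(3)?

The number of monic irreducibles of degree 12 over GF(3) is (1/12)·Σ_{d∣12} μ(12/d) 3^d.
Divisors of 12: 1, 2, 3, 4, 6, 12; μ(12/d) for each: 0, 1, 0, -1, -1, 1.
Σ = 3^2 − 3^4 − 3^6 + 3^12 = 530640.
N = 530640/12 = 44220.

44220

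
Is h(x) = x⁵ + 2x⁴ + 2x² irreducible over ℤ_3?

No

Check for roots in ℤ_3: h(0) = 0 → root; h(1) = 2; h(2) = 0 → root.
h(0) = 0, so (x) divides h(x); h is reducible.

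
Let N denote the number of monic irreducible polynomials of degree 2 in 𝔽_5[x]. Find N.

x^(5^2) − x is the product of all monic irreducibles of degree dividing 2; Möbius inversion gives N = (1/2) Σ μ(2/d)·5^d.
Divisors of 2: 1, 2; μ(2/d) for each: -1, 1.
Σ = − 5^1 + 5^2 = 20.
N = 20/2 = 10.

10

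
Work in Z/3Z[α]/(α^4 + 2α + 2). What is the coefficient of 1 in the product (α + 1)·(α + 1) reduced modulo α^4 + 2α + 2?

1

Multiply in Z/3Z[α]: (α + 1)·(α + 1) = α^2 + 2α + 1.
Reduced: α^2 + 2α + 1.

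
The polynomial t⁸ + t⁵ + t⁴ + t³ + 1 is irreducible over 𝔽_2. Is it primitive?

Write f(t) = t⁸ + t⁵ + t⁴ + t³ + 1.
|GF(2^8)^×| = 2^8 − 1 = 255. Prime factorization: 255 = 3·5·17.
f is primitive ⇔ t has order 255 in GF(2)[t]/(f), i.e. t^(255/q) ≠ 1 for each prime q | 255.
t^(85) mod f = 1
t^(51) mod f = 1
t^(15) mod f = t⁶ + t³ + t² + t.
Since t^(85) = 1, the order of t divides 85 < 255; not primitive.

No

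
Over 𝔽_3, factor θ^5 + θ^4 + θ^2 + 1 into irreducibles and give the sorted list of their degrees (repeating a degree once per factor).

Write f(θ) = θ^5 + θ^4 + θ^2 + 1.
Roots in 𝔽_3: f(0) = 1; f(1) = 1; f(2) = 2.
Complete factorization: f(θ) = (θ^5 + θ^4 + θ^2 + 1).
Factor degrees with multiplicity: 5 = 5.

5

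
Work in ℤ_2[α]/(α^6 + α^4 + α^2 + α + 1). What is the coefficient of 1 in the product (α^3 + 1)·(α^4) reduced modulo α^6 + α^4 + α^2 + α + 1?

Multiply in ℤ_2[α]: (α^3 + 1)·(α^4) = α^7 + α^4.
Reduce using α^6 ≡ α^4 + α^2 + α + 1 (mod α^6 + α^4 + α^2 + α + 1).
Reduced: α^5 + α^4 + α^3 + α^2 + α.

0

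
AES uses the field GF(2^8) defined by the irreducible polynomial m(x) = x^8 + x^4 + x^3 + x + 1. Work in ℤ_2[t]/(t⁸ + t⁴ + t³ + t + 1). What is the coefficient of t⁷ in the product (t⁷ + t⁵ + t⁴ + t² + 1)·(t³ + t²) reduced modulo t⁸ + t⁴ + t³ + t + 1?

0

Multiply in ℤ_2[t]: (t⁷ + t⁵ + t⁴ + t² + 1)·(t³ + t²) = t¹⁰ + t⁹ + t⁸ + t⁶ + t⁵ + t⁴ + t³ + t².
Reduce using t⁸ ≡ t⁴ + t³ + t + 1 (mod t⁸ + t⁴ + t³ + t + 1).
Reduced: t⁵ + t⁴ + t³ + t² + 1.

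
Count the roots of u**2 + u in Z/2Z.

Write P(u) = u**2 + u.
Evaluate at each of the 2 elements of Z/2Z:
P(0) = 0 → root; P(1) = 0 → root.
Roots: {0, 1}.

2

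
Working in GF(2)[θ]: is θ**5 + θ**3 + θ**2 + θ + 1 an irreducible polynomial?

Write h(θ) = θ**5 + θ**3 + θ**2 + θ + 1.
Check for roots in GF(2): h(0) = 1; h(1) = 1.
No roots, so no linear factors.
Monic irreducibles of degree 2 over GF(2): θ**2 + θ + 1.
None of them divide h (all give nonzero remainder).
No irreducible factor of degree ≤ 2 exists, so h is irreducible over GF(2).

Yes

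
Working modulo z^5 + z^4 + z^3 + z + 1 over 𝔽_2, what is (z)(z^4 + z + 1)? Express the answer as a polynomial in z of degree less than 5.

z^4 + z^3 + z^2 + 1

Multiply in 𝔽_2[z]: (z)·(z^4 + z + 1) = z^5 + z^2 + z.
Reduce using z^5 ≡ z^4 + z^3 + z + 1 (mod z^5 + z^4 + z^3 + z + 1).
Reduced: z^4 + z^3 + z^2 + 1.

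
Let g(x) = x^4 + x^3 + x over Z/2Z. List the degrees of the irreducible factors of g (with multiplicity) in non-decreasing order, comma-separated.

Roots in Z/2Z: g(0) = 0 → root; g(1) = 1.
Linear factors from roots: (x).
Complete factorization: g(x) = (x)·(x^3 + x^2 + 1).
Factor degrees with multiplicity: 1 + 3 = 4.

1, 3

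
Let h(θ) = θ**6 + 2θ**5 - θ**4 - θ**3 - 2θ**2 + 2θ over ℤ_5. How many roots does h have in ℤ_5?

4

Evaluate at each of the 5 elements of ℤ_5:
h(0) = 0 → root; h(1) = 1; h(2) = 0 → root; h(3) = 0 → root; h(4) = 0 → root.
Roots: {0, 2, 3, 4}.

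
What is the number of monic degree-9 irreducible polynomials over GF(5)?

217000

By the necklace-counting formula, N_5(9) = (1/9) Σ_{d|9} μ(9/d)·5^d.
Divisors of 9: 1, 3, 9; μ(9/d) for each: 0, -1, 1.
Σ = − 5^3 + 5^9 = 1953000.
N = 1953000/9 = 217000.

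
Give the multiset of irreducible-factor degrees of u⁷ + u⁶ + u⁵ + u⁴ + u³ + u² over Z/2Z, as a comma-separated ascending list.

1, 1, 1, 2, 2

Write h(u) = u⁷ + u⁶ + u⁵ + u⁴ + u³ + u².
Roots in Z/2Z: h(0) = 0 → root; h(1) = 0 → root.
Linear factors from roots: (u), (u + 1).
Complete factorization: h(u) = (u + 1)·(u)^2·(u² + u + 1)^2.
Factor degrees with multiplicity: 1 + 1 + 1 + 2 + 2 = 7.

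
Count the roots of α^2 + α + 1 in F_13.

Write f(α) = α^2 + α + 1.
Evaluate at each of the 13 elements of F_13:
f(0) = 1; f(1) = 3; f(2) = 7; f(3) = 0 → root; f(4) = 8; f(5) = 5; f(6) = 4; f(7) = 5; f(8) = 8; f(9) = 0 → root; f(10) = 7; f(11) = 3; f(12) = 1.
Roots: {3, 9}.

2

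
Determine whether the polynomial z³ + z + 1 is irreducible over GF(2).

Yes

Write f(z) = z³ + z + 1.
Check for roots in GF(2): f(0) = 1; f(1) = 1.
No roots. A degree-3 polynomial over a field with no linear factor is irreducible.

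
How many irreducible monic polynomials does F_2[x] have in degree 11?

x^(2^11) − x is the product of all monic irreducibles of degree dividing 11; Möbius inversion gives N = (1/11) Σ μ(11/d)·2^d.
Divisors of 11: 1, 11; μ(11/d) for each: -1, 1.
Σ = − 2^1 + 2^11 = 2046.
N = 2046/11 = 186.

186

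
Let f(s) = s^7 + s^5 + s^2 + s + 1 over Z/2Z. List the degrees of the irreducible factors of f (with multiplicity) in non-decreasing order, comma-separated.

Roots in Z/2Z: f(0) = 1; f(1) = 1.
Complete factorization: f(s) = (s^7 + s^5 + s^2 + s + 1).
Factor degrees with multiplicity: 7 = 7.

7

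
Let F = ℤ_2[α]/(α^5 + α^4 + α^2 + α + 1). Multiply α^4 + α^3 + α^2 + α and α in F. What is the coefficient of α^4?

0

Multiply in ℤ_2[α]: (α^4 + α^3 + α^2 + α)·(α) = α^5 + α^4 + α^3 + α^2.
Reduce using α^5 ≡ α^4 + α^2 + α + 1 (mod α^5 + α^4 + α^2 + α + 1).
Reduced: α^3 + α + 1.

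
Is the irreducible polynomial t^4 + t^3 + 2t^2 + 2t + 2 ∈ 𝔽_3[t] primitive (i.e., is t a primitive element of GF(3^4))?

Yes

Write f(t) = t^4 + t^3 + 2t^2 + 2t + 2.
|GF(3^4)^×| = 3^4 − 1 = 80. Prime factorization: 80 = 2^4·5.
f is primitive ⇔ t has order 80 in GF(3)[t]/(f), i.e. t^(80/q) ≠ 1 for each prime q | 80.
t^(40) mod f = 2.
t^(16) mod f = t^2 + t.
None equal 1, so t has full order 80; f is primitive.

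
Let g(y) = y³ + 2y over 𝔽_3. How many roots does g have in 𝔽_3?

3

Evaluate at each of the 3 elements of 𝔽_3:
g(0) = 0 → root; g(1) = 0 → root; g(2) = 0 → root.
Roots: {0, 1, 2}.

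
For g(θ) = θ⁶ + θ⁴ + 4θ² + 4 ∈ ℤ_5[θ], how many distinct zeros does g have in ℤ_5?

4

Evaluate at each of the 5 elements of ℤ_5:
g(0) = 4; g(1) = 0 → root; g(2) = 0 → root; g(3) = 0 → root; g(4) = 0 → root.
Roots: {1, 2, 3, 4}.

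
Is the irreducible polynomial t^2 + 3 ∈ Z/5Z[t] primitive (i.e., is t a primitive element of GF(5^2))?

No

Write f(t) = t^2 + 3.
|GF(5^2)^×| = 5^2 − 1 = 24. Prime factorization: 24 = 2^3·3.
f is primitive ⇔ t has order 24 in GF(5)[t]/(f), i.e. t^(24/q) ≠ 1 for each prime q | 24.
t^(12) mod f = 4.
t^(8) mod f = 1
Since t^(8) = 1, the order of t divides 8 < 24; not primitive.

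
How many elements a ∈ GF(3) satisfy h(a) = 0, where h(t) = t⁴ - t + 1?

Evaluate at each of the 3 elements of GF(3):
h(0) = 1; h(1) = 1; h(2) = 0 → root.
Roots: {2}.

1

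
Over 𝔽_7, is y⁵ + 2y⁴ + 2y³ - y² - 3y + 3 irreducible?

Yes

Write f(y) = y⁵ + 2y⁴ + 2y³ - y² - 3y + 3.
Check for roots in 𝔽_7: f(0) = 3; f(1) = 4; f(2) = 3; f(3) = 3; f(4) = 1; f(5) = 3; f(6) = 4.
No roots, so no linear factors.
Degree-2 irreducible divisors: test the 21 monic irreducibles of degree 2 over GF(7).
None of them divide f (all give nonzero remainder).
No irreducible factor of degree ≤ 2 exists, so f is irreducible over GF(7).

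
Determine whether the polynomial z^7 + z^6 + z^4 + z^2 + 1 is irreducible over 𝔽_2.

Yes

Write h(z) = z^7 + z^6 + z^4 + z^2 + 1.
Check for roots in 𝔽_2: h(0) = 1; h(1) = 1.
No roots, so no linear factors.
Monic irreducibles of degree 2 over GF(2): z^2 + z + 1.
None of them divide h (all give nonzero remainder).
Monic irreducibles of degree 3 over GF(2): z^3 + z + 1, z^3 + z^2 + 1.
None of them divide h (all give nonzero remainder).
No irreducible factor of degree ≤ 3 exists, so h is irreducible over GF(2).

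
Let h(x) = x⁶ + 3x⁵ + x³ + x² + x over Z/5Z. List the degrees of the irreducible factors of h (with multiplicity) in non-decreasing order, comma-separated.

Roots in Z/5Z: h(0) = 0 → root; h(1) = 2; h(2) = 4; h(3) = 2; h(4) = 2.
Linear factors from roots: (x).
Complete factorization: h(x) = (x)·(x² + 3)·(x³ + 3x² + 2x + 2).
Factor degrees with multiplicity: 1 + 2 + 3 = 6.

1, 2, 3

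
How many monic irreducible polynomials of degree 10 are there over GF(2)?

99

x^(2^10) − x is the product of all monic irreducibles of degree dividing 10; Möbius inversion gives N = (1/10) Σ μ(10/d)·2^d.
Divisors of 10: 1, 2, 5, 10; μ(10/d) for each: 1, -1, -1, 1.
Σ = 2^1 − 2^2 − 2^5 + 2^10 = 990.
N = 990/10 = 99.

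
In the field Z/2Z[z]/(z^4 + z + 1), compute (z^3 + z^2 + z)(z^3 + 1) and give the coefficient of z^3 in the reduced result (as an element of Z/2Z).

0

Multiply in Z/2Z[z]: (z^3 + z^2 + z)·(z^3 + 1) = z^6 + z^5 + z^4 + z^3 + z^2 + z.
Reduce using z^4 ≡ z + 1 (mod z^4 + z + 1).
Reduced: z^2 + z + 1.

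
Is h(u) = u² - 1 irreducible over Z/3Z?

Check for roots in Z/3Z: h(0) = 2; h(1) = 0 → root; h(2) = 0 → root.
h(1) = 0, so (u − 1) divides h(u); h is reducible.

No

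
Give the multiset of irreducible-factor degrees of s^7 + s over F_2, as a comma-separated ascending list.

Write f(s) = s^7 + s.
Roots in F_2: f(0) = 0 → root; f(1) = 0 → root.
Linear factors from roots: (s), (s + 1).
Complete factorization: f(s) = (s)·(s + 1)^2·(s^2 + s + 1)^2.
Factor degrees with multiplicity: 1 + 1 + 1 + 2 + 2 = 7.

1, 1, 1, 2, 2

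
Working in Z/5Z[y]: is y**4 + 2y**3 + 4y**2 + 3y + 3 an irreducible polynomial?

Yes

Write h(y) = y**4 + 2y**3 + 4y**2 + 3y + 3.
Check for roots in Z/5Z: h(0) = 3; h(1) = 3; h(2) = 2; h(3) = 3; h(4) = 3.
No roots, so no linear factors.
Degree-2 irreducible divisors: test the 10 monic irreducibles of degree 2 over GF(5).
None of them divide h (all give nonzero remainder).
No irreducible factor of degree ≤ 2 exists, so h is irreducible over GF(5).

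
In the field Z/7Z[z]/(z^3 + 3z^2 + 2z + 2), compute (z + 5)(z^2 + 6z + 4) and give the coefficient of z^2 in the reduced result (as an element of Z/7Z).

Multiply in Z/7Z[z]: (z + 5)·(z^2 + 6z + 4) = z^3 + 4z^2 + 6z + 6.
Reduce using z^3 ≡ 4z^2 + 5z + 5 (mod z^3 + 3z^2 + 2z + 2).
Reduced: z^2 + 4z + 4.

1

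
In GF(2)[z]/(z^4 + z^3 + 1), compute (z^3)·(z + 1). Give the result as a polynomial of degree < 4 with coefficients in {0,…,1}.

Multiply in GF(2)[z]: (z^3)·(z + 1) = z^4 + z^3.
Reduce using z^4 ≡ z^3 + 1 (mod z^4 + z^3 + 1).
Reduced: 1.

1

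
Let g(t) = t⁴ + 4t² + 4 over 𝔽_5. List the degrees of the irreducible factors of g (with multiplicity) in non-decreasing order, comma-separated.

Roots in 𝔽_5: g(0) = 4; g(1) = 4; g(2) = 1; g(3) = 1; g(4) = 4.
Complete factorization: g(t) = (t² + 2)^2.
Factor degrees with multiplicity: 2 + 2 = 4.

2, 2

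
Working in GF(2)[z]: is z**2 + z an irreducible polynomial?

No

Write f(z) = z**2 + z.
Check for roots in GF(2): f(0) = 0 → root; f(1) = 0 → root.
f(0) = 0, so (z) divides f(z); f is reducible.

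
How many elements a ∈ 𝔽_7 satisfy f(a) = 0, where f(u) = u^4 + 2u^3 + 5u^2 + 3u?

Evaluate at each of the 7 elements of 𝔽_7:
f(0) = 0 → root; f(1) = 4; f(2) = 2; f(3) = 0 → root; f(4) = 0 → root; f(5) = 0 → root; f(6) = 1.
Roots: {0, 3, 4, 5}.

4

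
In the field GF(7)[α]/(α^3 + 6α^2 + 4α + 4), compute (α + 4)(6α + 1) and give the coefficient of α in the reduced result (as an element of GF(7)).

4

Multiply in GF(7)[α]: (α + 4)·(6α + 1) = 6α^2 + 4α + 4.
Reduced: 6α^2 + 4α + 4.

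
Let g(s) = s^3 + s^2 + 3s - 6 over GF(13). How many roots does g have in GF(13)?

Evaluate at each of the 13 elements of GF(13):
g(0) = 7; g(1) = 12; g(2) = 12; g(3) = 0 → root; g(4) = 8; g(5) = 3; g(6) = 4; g(7) = 4; g(8) = 9; g(9) = 12; g(10) = 6; g(11) = 10; g(12) = 4.
Roots: {3}.

1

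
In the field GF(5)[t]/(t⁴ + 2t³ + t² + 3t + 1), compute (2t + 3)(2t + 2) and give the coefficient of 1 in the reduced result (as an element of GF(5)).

1

Multiply in GF(5)[t]: (2t + 3)·(2t + 2) = 4t² + 1.
Reduced: 4t² + 1.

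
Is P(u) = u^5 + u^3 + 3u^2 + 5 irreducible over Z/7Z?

Check for roots in Z/7Z: P(0) = 5; P(1) = 3; P(2) = 1; P(3) = 1; P(4) = 0 → root; P(5) = 5; P(6) = 6.
P(4) = 0, so (u − 4) divides P(u); P is reducible.

No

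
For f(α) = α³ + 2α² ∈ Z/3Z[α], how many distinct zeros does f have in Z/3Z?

Evaluate at each of the 3 elements of Z/3Z:
f(0) = 0 → root; f(1) = 0 → root; f(2) = 1.
Roots: {0, 1}.

2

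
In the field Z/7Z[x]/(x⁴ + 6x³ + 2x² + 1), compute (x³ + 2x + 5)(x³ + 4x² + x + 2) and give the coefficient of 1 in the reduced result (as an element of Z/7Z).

Multiply in Z/7Z[x]: (x³ + 2x + 5)·(x³ + 4x² + x + 2) = x⁶ + 4x⁵ + 3x⁴ + x³ + x² + 2x + 3.
Reduce using x⁴ ≡ x³ + 5x² + 6 (mod x⁴ + 6x³ + 2x² + 1).
Reduced: 4x³ + 2x² + 4x + 4.

4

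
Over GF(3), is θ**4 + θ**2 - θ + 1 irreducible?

Yes

Write h(θ) = θ**4 + θ**2 - θ + 1.
Check for roots in GF(3): h(0) = 1; h(1) = 2; h(2) = 1.
No roots, so no linear factors.
Monic irreducibles of degree 2 over GF(3): θ**2 + 1, θ**2 + θ - 1, θ**2 - θ - 1.
None of them divide h (all give nonzero remainder).
No irreducible factor of degree ≤ 2 exists, so h is irreducible over GF(3).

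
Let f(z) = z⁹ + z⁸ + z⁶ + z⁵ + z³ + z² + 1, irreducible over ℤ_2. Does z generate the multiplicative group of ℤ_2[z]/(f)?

Yes

|GF(2^9)^×| = 2^9 − 1 = 511. Prime factorization: 511 = 7·73.
f is primitive ⇔ z has order 511 in GF(2)[z]/(f), i.e. z^(511/q) ≠ 1 for each prime q | 511.
z^(73) mod f = z⁸ + z⁷ + z⁶ + z⁵ + z.
z^(7) mod f = z⁷.
None equal 1, so z has full order 511; f is primitive.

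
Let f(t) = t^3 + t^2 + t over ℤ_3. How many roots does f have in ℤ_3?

Evaluate at each of the 3 elements of ℤ_3:
f(0) = 0 → root; f(1) = 0 → root; f(2) = 2.
Roots: {0, 1}.

2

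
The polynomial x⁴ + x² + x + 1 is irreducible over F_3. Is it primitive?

No

Write f(x) = x⁴ + x² + x + 1.
|GF(3^4)^×| = 3^4 − 1 = 80. Prime factorization: 80 = 2^4·5.
f is primitive ⇔ x has order 80 in GF(3)[x]/(f), i.e. x^(80/q) ≠ 1 for each prime q | 80.
x^(40) mod f = 1
x^(16) mod f = x³ + 2.
Since x^(40) = 1, the order of x divides 40 < 80; not primitive.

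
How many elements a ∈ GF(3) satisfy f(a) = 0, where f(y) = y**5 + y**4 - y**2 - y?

3

Evaluate at each of the 3 elements of GF(3):
f(0) = 0 → root; f(1) = 0 → root; f(2) = 0 → root.
Roots: {0, 1, 2}.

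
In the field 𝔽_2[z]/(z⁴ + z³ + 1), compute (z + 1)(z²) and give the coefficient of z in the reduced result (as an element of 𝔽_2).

Multiply in 𝔽_2[z]: (z + 1)·(z²) = z³ + z².
Reduced: z³ + z².

0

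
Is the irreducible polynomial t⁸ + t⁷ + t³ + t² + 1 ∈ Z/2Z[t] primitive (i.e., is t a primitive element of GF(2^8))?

Yes

Write f(t) = t⁸ + t⁷ + t³ + t² + 1.
|GF(2^8)^×| = 2^8 − 1 = 255. Prime factorization: 255 = 3·5·17.
f is primitive ⇔ t has order 255 in GF(2)[t]/(f), i.e. t^(255/q) ≠ 1 for each prime q | 255.
t^(85) mod f = t⁶ + t³ + t² + t.
t^(51) mod f = t⁵ + t⁴ + t² + 1.
t^(15) mod f = t⁷ + t⁶ + t⁴ + t³.
None equal 1, so t has full order 255; f is primitive.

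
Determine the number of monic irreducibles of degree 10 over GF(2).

99

Gauss's count: N_{2}(10) = (1/10) Σ_{d|10} μ(10/d)·2^d.
Divisors of 10: 1, 2, 5, 10; μ(10/d) for each: 1, -1, -1, 1.
Σ = 2^1 − 2^2 − 2^5 + 2^10 = 990.
N = 990/10 = 99.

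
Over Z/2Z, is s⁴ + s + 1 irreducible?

Yes

Write h(s) = s⁴ + s + 1.
Check for roots in Z/2Z: h(0) = 1; h(1) = 1.
No roots, so no linear factors.
Monic irreducibles of degree 2 over GF(2): s² + s + 1.
None of them divide h (all give nonzero remainder).
No irreducible factor of degree ≤ 2 exists, so h is irreducible over GF(2).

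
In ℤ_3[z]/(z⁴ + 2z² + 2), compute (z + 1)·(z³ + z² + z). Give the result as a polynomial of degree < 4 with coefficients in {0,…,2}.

2z^3 + z + 1

Multiply in ℤ_3[z]: (z + 1)·(z³ + z² + z) = z⁴ + 2z³ + 2z² + z.
Reduce using z⁴ ≡ z² + 1 (mod z⁴ + 2z² + 2).
Reduced: 2z³ + z + 1.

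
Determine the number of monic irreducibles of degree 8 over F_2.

By the necklace-counting formula, N_2(8) = (1/8) Σ_{d|8} μ(8/d)·2^d.
Divisors of 8: 1, 2, 4, 8; μ(8/d) for each: 0, 0, -1, 1.
Σ = − 2^4 + 2^8 = 240.
N = 240/8 = 30.

30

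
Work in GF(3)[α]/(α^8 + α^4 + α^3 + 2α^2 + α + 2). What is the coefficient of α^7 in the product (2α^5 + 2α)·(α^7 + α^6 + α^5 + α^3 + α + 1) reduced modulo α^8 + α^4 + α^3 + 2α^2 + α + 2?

Multiply in GF(3)[α]: (2α^5 + 2α)·(α^7 + α^6 + α^5 + α^3 + α + 1) = 2α^12 + 2α^11 + 2α^10 + α^8 + 2α^7 + α^6 + 2α^5 + 2α^4 + 2α^2 + 2α.
Reduce using α^8 ≡ 2α^4 + 2α^3 + α^2 + 2α + 1 (mod α^8 + α^4 + α^3 + 2α^2 + α + 2).
Reduced: α^7 + 2α^6 + 2α^4 + α^3 + 2.

1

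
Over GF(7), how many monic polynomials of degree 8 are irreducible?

720300

By the necklace-counting formula, N_7(8) = (1/8) Σ_{d|8} μ(8/d)·7^d.
Divisors of 8: 1, 2, 4, 8; μ(8/d) for each: 0, 0, -1, 1.
Σ = − 7^4 + 7^8 = 5762400.
N = 5762400/8 = 720300.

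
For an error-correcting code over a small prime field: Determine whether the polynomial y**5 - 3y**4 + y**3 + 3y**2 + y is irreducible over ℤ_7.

Write h(y) = y**5 - 3y**4 + y**3 + 3y**2 + y.
Check for roots in ℤ_7: h(0) = 0 → root; h(1) = 3; h(2) = 6; h(3) = 1; h(4) = 1; h(5) = 6; h(6) = 4.
h(0) = 0, so (y) divides h(y); h is reducible.

No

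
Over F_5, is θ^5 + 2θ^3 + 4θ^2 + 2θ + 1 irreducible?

Write g(θ) = θ^5 + 2θ^3 + 4θ^2 + 2θ + 1.
Check for roots in F_5: g(0) = 1; g(1) = 0 → root; g(2) = 4; g(3) = 0 → root; g(4) = 0 → root.
g(1) = 0, so (θ − 1) divides g(θ); g is reducible.

No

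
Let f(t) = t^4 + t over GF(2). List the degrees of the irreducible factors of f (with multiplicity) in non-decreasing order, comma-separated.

1, 1, 2

Roots in GF(2): f(0) = 0 → root; f(1) = 0 → root.
Linear factors from roots: (t), (t + 1).
Complete factorization: f(t) = (t)·(t + 1)·(t^2 + t + 1).
Factor degrees with multiplicity: 1 + 1 + 2 = 4.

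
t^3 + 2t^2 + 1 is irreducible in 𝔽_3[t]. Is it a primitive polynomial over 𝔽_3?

Yes

Write f(t) = t^3 + 2t^2 + 1.
|GF(3^3)^×| = 3^3 − 1 = 26. Prime factorization: 26 = 2·13.
f is primitive ⇔ t has order 26 in GF(3)[t]/(f), i.e. t^(26/q) ≠ 1 for each prime q | 26.
t^(13) mod f = 2.
t^(2) mod f = t^2.
None equal 1, so t has full order 26; f is primitive.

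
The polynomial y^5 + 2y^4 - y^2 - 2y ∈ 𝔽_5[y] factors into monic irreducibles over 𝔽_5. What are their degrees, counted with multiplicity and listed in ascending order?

Write h(y) = y^5 + 2y^4 - y^2 - 2y.
Roots in 𝔽_5: h(0) = 0 → root; h(1) = 0 → root; h(2) = 1; h(3) = 0 → root; h(4) = 2.
Linear factors from roots: (y), (y - 1), (y + 2).
Complete factorization: h(y) = (y)·(y + 2)·(y - 1)·(y^2 + y + 1).
Factor degrees with multiplicity: 1 + 1 + 1 + 2 = 5.

1, 1, 1, 2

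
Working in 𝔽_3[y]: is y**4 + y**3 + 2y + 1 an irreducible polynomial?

Write f(y) = y**4 + y**3 + 2y + 1.
Check for roots in 𝔽_3: f(0) = 1; f(1) = 2; f(2) = 2.
No roots, so no linear factors.
Monic irreducibles of degree 2 over GF(3): y**2 + 1, y**2 + y + 2, y**2 + 2y + 2.
None of them divide f (all give nonzero remainder).
No irreducible factor of degree ≤ 2 exists, so f is irreducible over GF(3).

Yes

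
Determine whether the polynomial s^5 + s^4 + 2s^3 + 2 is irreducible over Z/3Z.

No

Write g(s) = s^5 + s^4 + 2s^3 + 2.
Check for roots in Z/3Z: g(0) = 2; g(1) = 0 → root; g(2) = 0 → root.
g(1) = 0, so (s − 1) divides g(s); g is reducible.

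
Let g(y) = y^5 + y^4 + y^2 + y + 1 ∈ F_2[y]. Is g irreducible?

Yes

Check for roots in F_2: g(0) = 1; g(1) = 1.
No roots, so no linear factors.
Monic irreducibles of degree 2 over GF(2): y^2 + y + 1.
None of them divide g (all give nonzero remainder).
No irreducible factor of degree ≤ 2 exists, so g is irreducible over GF(2).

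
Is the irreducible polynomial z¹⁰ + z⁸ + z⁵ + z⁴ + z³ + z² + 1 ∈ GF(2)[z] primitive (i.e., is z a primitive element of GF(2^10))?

Yes

Write f(z) = z¹⁰ + z⁸ + z⁵ + z⁴ + z³ + z² + 1.
|GF(2^10)^×| = 2^10 − 1 = 1023. Prime factorization: 1023 = 3·11·31.
f is primitive ⇔ z has order 1023 in GF(2)[z]/(f), i.e. z^(1023/q) ≠ 1 for each prime q | 1023.
z^(341) mod f = z⁹ + z⁸ + z⁷ + z⁶ + z⁵ + z⁴ + 1.
z^(93) mod f = z⁷ + z⁵ + z⁴ + z³ + z² + z.
z^(33) mod f = z⁹ + z⁸ + z⁷ + z⁴ + 1.
None equal 1, so z has full order 1023; f is primitive.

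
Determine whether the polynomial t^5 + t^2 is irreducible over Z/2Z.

No

Write m(t) = t^5 + t^2.
Check for roots in Z/2Z: m(0) = 0 → root; m(1) = 0 → root.
m(0) = 0, so (t) divides m(t); m is reducible.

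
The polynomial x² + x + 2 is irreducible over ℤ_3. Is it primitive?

Write f(x) = x² + x + 2.
|GF(3^2)^×| = 3^2 − 1 = 8. Prime factorization: 8 = 2^3.
f is primitive ⇔ x has order 8 in GF(3)[x]/(f), i.e. x^(8/q) ≠ 1 for each prime q | 8.
x^(4) mod f = 2.
None equal 1, so x has full order 8; f is primitive.

Yes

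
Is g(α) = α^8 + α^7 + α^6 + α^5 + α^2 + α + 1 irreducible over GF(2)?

Yes

Check for roots in GF(2): g(0) = 1; g(1) = 1.
No roots, so no linear factors.
Monic irreducibles of degree 2 over GF(2): α^2 + α + 1.
None of them divide g (all give nonzero remainder).
Monic irreducibles of degree 3 over GF(2): α^3 + α + 1, α^3 + α^2 + 1.
None of them divide g (all give nonzero remainder).
Monic irreducibles of degree 4 over GF(2): α^4 + α + 1, α^4 + α^3 + 1, α^4 + α^3 + α^2 + α + 1.
None of them divide g (all give nonzero remainder).
No irreducible factor of degree ≤ 4 exists, so g is irreducible over GF(2).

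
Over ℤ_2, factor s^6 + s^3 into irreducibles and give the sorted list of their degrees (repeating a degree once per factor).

Write g(s) = s^6 + s^3.
Roots in ℤ_2: g(0) = 0 → root; g(1) = 0 → root.
Linear factors from roots: (s), (s + 1).
Complete factorization: g(s) = (s + 1)·(s)^3·(s^2 + s + 1).
Factor degrees with multiplicity: 1 + 1 + 1 + 1 + 2 = 6.

1, 1, 1, 1, 2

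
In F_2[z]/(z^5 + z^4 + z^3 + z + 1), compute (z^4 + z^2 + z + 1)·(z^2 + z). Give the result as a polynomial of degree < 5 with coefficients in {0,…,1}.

z^2

Multiply in F_2[z]: (z^4 + z^2 + z + 1)·(z^2 + z) = z^6 + z^5 + z^4 + z.
Reduce using z^5 ≡ z^4 + z^3 + z + 1 (mod z^5 + z^4 + z^3 + z + 1).
Reduced: z^2.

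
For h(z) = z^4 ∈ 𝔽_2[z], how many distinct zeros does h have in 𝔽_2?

Evaluate at each of the 2 elements of 𝔽_2:
h(0) = 0 → root; h(1) = 1.
Roots: {0}.

1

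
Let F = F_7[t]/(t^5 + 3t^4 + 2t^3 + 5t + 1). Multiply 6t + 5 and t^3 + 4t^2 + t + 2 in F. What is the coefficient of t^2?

Multiply in F_7[t]: (6t + 5)·(t^3 + 4t^2 + t + 2) = 6t^4 + t^3 + 5t^2 + 3t + 3.
Reduced: 6t^4 + t^3 + 5t^2 + 3t + 3.

5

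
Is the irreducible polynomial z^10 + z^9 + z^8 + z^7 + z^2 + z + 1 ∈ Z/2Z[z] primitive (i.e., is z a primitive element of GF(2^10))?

No

Write f(z) = z^10 + z^9 + z^8 + z^7 + z^2 + z + 1.
|GF(2^10)^×| = 2^10 − 1 = 1023. Prime factorization: 1023 = 3·11·31.
f is primitive ⇔ z has order 1023 in GF(2)[z]/(f), i.e. z^(1023/q) ≠ 1 for each prime q | 1023.
z^(341) mod f = 1
z^(93) mod f = z^8 + 1.
z^(33) mod f = z^9 + z^7 + 1.
Since z^(341) = 1, the order of z divides 341 < 1023; not primitive.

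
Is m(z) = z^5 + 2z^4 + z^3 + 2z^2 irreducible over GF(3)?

Check for roots in GF(3): m(0) = 0 → root; m(1) = 0 → root; m(2) = 2.
m(0) = 0, so (z) divides m(z); m is reducible.

No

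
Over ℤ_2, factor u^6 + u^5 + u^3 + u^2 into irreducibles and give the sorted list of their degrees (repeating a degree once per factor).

Write f(u) = u^6 + u^5 + u^3 + u^2.
Roots in ℤ_2: f(0) = 0 → root; f(1) = 0 → root.
Linear factors from roots: (u), (u + 1).
Complete factorization: f(u) = (u)^2·(u + 1)^2·(u^2 + u + 1).
Factor degrees with multiplicity: 1 + 1 + 1 + 1 + 2 = 6.

1, 1, 1, 1, 2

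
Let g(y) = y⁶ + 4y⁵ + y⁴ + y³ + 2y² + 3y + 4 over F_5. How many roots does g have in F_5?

Evaluate at each of the 5 elements of F_5:
g(0) = 4; g(1) = 1; g(2) = 4; g(3) = 0 → root; g(4) = 0 → root.
Roots: {3, 4}.

2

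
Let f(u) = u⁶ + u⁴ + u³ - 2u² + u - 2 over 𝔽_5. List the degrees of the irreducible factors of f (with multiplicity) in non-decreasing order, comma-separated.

1, 1, 1, 1, 2

Roots in 𝔽_5: f(0) = 3; f(1) = 0 → root; f(2) = 0 → root; f(3) = 0 → root; f(4) = 1.
Linear factors from roots: (u - 1), (u - 2), (u + 2).
Complete factorization: f(u) = (u + 2)·(u - 2)·(u - 1)^2·(u² + 2u - 2).
Factor degrees with multiplicity: 1 + 1 + 1 + 1 + 2 = 6.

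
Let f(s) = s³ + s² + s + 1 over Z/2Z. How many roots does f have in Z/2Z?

1

Evaluate at each of the 2 elements of Z/2Z:
f(0) = 1; f(1) = 0 → root.
Roots: {1}.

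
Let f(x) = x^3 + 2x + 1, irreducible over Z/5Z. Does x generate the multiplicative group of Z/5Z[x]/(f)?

|GF(5^3)^×| = 5^3 − 1 = 124. Prime factorization: 124 = 2^2·31.
f is primitive ⇔ x has order 124 in GF(5)[x]/(f), i.e. x^(124/q) ≠ 1 for each prime q | 124.
x^(62) mod f = 1
x^(4) mod f = 3x^2 + 4x.
Since x^(62) = 1, the order of x divides 62 < 124; not primitive.

No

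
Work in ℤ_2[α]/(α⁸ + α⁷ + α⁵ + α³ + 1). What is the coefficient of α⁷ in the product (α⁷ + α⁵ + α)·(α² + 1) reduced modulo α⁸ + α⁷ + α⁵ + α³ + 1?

Multiply in ℤ_2[α]: (α⁷ + α⁵ + α)·(α² + 1) = α⁹ + α⁵ + α³ + α.
Reduce using α⁸ ≡ α⁷ + α⁵ + α³ + 1 (mod α⁸ + α⁷ + α⁵ + α³ + 1).
Reduced: α⁷ + α⁶ + α⁴ + 1.

1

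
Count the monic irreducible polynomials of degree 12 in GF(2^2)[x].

x^(4^12) − x is the product of all monic irreducibles of degree dividing 12; Möbius inversion gives N = (1/12) Σ μ(12/d)·4^d.
Divisors of 12: 1, 2, 3, 4, 6, 12; μ(12/d) for each: 0, 1, 0, -1, -1, 1.
Σ = 4^2 − 4^4 − 4^6 + 4^12 = 16772880.
N = 16772880/12 = 1397740.

1397740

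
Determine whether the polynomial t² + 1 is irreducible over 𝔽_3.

Write f(t) = t² + 1.
Check for roots in 𝔽_3: f(0) = 1; f(1) = 2; f(2) = 2.
No roots. A degree-2 polynomial over a field with no linear factor is irreducible.

Yes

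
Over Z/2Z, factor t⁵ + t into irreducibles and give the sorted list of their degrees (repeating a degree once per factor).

1, 1, 1, 1, 1

Write g(t) = t⁵ + t.
Roots in Z/2Z: g(0) = 0 → root; g(1) = 0 → root.
Linear factors from roots: (t), (t + 1).
Complete factorization: g(t) = (t)·(t + 1)^4.
Factor degrees with multiplicity: 1 + 1 + 1 + 1 + 1 = 5.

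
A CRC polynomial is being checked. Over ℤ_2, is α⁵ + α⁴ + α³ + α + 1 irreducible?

Yes

Write P(α) = α⁵ + α⁴ + α³ + α + 1.
Check for roots in ℤ_2: P(0) = 1; P(1) = 1.
No roots, so no linear factors.
Monic irreducibles of degree 2 over GF(2): α² + α + 1.
None of them divide P (all give nonzero remainder).
No irreducible factor of degree ≤ 2 exists, so P is irreducible over GF(2).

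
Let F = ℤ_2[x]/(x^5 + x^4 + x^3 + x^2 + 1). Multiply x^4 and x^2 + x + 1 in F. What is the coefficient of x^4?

0

Multiply in ℤ_2[x]: (x^4)·(x^2 + x + 1) = x^6 + x^5 + x^4.
Reduce using x^5 ≡ x^4 + x^3 + x^2 + 1 (mod x^5 + x^4 + x^3 + x^2 + 1).
Reduced: x^3 + x.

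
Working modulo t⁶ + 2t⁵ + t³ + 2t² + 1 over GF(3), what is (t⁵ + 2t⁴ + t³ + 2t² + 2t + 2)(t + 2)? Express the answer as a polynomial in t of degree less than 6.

Multiply in GF(3)[t]: (t⁵ + 2t⁴ + t³ + 2t² + 2t + 2)·(t + 2) = t⁶ + t⁵ + 2t⁴ + t³ + 1.
Reduce using t⁶ ≡ t⁵ + 2t³ + t² + 2 (mod t⁶ + 2t⁵ + t³ + 2t² + 1).
Reduced: 2t⁵ + 2t⁴ + t².

2t^5 + 2t^4 + t^2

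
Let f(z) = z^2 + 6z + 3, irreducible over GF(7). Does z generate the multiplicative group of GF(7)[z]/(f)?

|GF(7^2)^×| = 7^2 − 1 = 48. Prime factorization: 48 = 2^4·3.
f is primitive ⇔ z has order 48 in GF(7)[z]/(f), i.e. z^(48/q) ≠ 1 for each prime q | 48.
z^(24) mod f = 6.
z^(16) mod f = 2.
None equal 1, so z has full order 48; f is primitive.

Yes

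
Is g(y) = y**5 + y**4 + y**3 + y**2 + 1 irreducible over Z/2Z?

Yes

Check for roots in Z/2Z: g(0) = 1; g(1) = 1.
No roots, so no linear factors.
Monic irreducibles of degree 2 over GF(2): y**2 + y + 1.
None of them divide g (all give nonzero remainder).
No irreducible factor of degree ≤ 2 exists, so g is irreducible over GF(2).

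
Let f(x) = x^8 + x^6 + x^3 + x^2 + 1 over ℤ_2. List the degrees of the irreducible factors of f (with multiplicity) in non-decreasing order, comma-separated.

Roots in ℤ_2: f(0) = 1; f(1) = 1.
Complete factorization: f(x) = (x^8 + x^6 + x^3 + x^2 + 1).
Factor degrees with multiplicity: 8 = 8.

8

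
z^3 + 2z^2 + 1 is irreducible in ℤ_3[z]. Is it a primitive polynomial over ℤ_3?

Yes

Write f(z) = z^3 + 2z^2 + 1.
|GF(3^3)^×| = 3^3 − 1 = 26. Prime factorization: 26 = 2·13.
f is primitive ⇔ z has order 26 in GF(3)[z]/(f), i.e. z^(26/q) ≠ 1 for each prime q | 26.
z^(13) mod f = 2.
z^(2) mod f = z^2.
None equal 1, so z has full order 26; f is primitive.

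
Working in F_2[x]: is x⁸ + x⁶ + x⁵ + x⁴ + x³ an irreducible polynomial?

No

Write m(x) = x⁸ + x⁶ + x⁵ + x⁴ + x³.
Check for roots in F_2: m(0) = 0 → root; m(1) = 1.
m(0) = 0, so (x) divides m(x); m is reducible.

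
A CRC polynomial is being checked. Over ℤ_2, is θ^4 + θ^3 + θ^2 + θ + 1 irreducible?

Yes

Write h(θ) = θ^4 + θ^3 + θ^2 + θ + 1.
Check for roots in ℤ_2: h(0) = 1; h(1) = 1.
No roots, so no linear factors.
Monic irreducibles of degree 2 over GF(2): θ^2 + θ + 1.
None of them divide h (all give nonzero remainder).
No irreducible factor of degree ≤ 2 exists, so h is irreducible over GF(2).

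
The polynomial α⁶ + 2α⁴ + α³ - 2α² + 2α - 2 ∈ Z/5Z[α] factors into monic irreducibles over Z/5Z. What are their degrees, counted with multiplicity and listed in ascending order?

Write f(α) = α⁶ + 2α⁴ + α³ - 2α² + 2α - 2.
Roots in Z/5Z: f(0) = 3; f(1) = 2; f(2) = 3; f(3) = 4; f(4) = 1.
Complete factorization: f(α) = (α⁶ + 2α⁴ + α³ - 2α² + 2α - 2).
Factor degrees with multiplicity: 6 = 6.

6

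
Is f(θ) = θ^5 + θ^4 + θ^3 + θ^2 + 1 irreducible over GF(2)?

Yes

Check for roots in GF(2): f(0) = 1; f(1) = 1.
No roots, so no linear factors.
Monic irreducibles of degree 2 over GF(2): θ^2 + θ + 1.
None of them divide f (all give nonzero remainder).
No irreducible factor of degree ≤ 2 exists, so f is irreducible over GF(2).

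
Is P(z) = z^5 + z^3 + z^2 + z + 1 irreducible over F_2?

Yes

Check for roots in F_2: P(0) = 1; P(1) = 1.
No roots, so no linear factors.
Monic irreducibles of degree 2 over GF(2): z^2 + z + 1.
None of them divide P (all give nonzero remainder).
No irreducible factor of degree ≤ 2 exists, so P is irreducible over GF(2).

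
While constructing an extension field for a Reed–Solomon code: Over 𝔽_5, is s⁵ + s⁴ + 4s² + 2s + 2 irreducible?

No

Write g(s) = s⁵ + s⁴ + 4s² + 2s + 2.
Check for roots in 𝔽_5: g(0) = 2; g(1) = 0 → root; g(2) = 0 → root; g(3) = 3; g(4) = 4.
g(1) = 0, so (s − 1) divides g(s); g is reducible.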